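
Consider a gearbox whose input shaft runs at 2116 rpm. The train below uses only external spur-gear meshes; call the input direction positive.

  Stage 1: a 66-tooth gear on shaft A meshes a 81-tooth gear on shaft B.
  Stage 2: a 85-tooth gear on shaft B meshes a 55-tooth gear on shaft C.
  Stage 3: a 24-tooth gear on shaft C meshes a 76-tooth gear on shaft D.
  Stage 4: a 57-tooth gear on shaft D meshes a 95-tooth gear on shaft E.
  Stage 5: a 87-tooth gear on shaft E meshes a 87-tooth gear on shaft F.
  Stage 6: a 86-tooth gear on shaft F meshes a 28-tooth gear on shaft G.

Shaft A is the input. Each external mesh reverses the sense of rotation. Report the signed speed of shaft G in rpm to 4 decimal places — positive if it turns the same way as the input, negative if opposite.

Stage 1 [66T→81T]: ω = 2116.0000×66/81 = 1724.1481 rpm, dir flips to −; running = −1724.1481
Stage 2 [85T→55T]: ω = 1724.1481×85/55 = 2664.5926 rpm, dir flips to +; running = +2664.5926
Stage 3 [24T→76T]: ω = 2664.5926×24/76 = 841.4503 rpm, dir flips to −; running = −841.4503
Stage 4 [57T→95T]: ω = 841.4503×57/95 = 504.8702 rpm, dir flips to +; running = +504.8702
Stage 5 [87T→87T]: ω = 504.8702×87/87 = 504.8702 rpm, dir flips to −; running = −504.8702
Stage 6 [86T→28T]: ω = 504.8702×86/28 = 1550.6727 rpm, dir flips to +; running = +1550.6727

+1550.6727 rpm (same as input, |ω| = 1550.6727 rpm)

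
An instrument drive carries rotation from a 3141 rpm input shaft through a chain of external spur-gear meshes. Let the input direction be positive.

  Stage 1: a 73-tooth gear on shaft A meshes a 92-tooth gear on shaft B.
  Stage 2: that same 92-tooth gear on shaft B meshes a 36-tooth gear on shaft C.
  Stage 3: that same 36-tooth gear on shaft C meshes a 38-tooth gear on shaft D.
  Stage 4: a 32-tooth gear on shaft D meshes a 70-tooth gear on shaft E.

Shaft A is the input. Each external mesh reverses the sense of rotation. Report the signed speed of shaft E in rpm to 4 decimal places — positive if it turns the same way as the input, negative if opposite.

Stage 1 [73T→92T]: ω = 3141.0000×73/92 = 2492.3152 rpm, dir flips to −; running = −2492.3152
Stage 2 [92T→36T]: ω = 2492.3152×92/36 = 6369.2500 rpm, dir flips to +; running = +6369.2500
Stage 3 [36T→38T]: ω = 6369.2500×36/38 = 6034.0263 rpm, dir flips to −; running = −6034.0263
Stage 4 [32T→70T]: ω = 6034.0263×32/70 = 2758.4120 rpm, dir flips to +; running = +2758.4120

+2758.4120 rpm (same as input, |ω| = 2758.4120 rpm)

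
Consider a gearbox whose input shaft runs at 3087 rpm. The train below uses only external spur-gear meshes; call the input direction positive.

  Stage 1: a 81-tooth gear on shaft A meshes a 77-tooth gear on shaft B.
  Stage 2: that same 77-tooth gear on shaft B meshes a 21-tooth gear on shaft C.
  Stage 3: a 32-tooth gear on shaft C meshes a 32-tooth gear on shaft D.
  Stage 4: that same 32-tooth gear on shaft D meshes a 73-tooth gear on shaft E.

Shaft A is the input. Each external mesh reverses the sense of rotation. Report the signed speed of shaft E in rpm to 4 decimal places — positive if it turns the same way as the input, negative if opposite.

Stage 1 [81T→77T]: ω = 3087.0000×81/77 = 3247.3636 rpm, dir flips to −; running = −3247.3636
Stage 2 [77T→21T]: ω = 3247.3636×77/21 = 11907.0000 rpm, dir flips to +; running = +11907.0000
Stage 3 [32T→32T]: ω = 11907.0000×32/32 = 11907.0000 rpm, dir flips to −; running = −11907.0000
Stage 4 [32T→73T]: ω = 11907.0000×32/73 = 5219.5068 rpm, dir flips to +; running = +5219.5068

+5219.5068 rpm (same as input, |ω| = 5219.5068 rpm)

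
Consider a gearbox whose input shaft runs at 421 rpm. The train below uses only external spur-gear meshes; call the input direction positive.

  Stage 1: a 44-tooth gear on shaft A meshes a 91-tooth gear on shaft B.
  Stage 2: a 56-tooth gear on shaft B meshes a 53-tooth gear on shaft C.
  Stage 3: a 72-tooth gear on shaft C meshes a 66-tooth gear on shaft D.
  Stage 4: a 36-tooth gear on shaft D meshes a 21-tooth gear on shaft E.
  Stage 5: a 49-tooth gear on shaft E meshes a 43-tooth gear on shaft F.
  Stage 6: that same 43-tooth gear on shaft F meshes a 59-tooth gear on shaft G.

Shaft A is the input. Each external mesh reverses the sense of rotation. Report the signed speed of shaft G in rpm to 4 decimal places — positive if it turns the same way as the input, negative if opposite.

Stage 1 [44T→91T]: ω = 421.0000×44/91 = 203.5604 rpm, dir flips to −; running = −203.5604
Stage 2 [56T→53T]: ω = 203.5604×56/53 = 215.0827 rpm, dir flips to +; running = +215.0827
Stage 3 [72T→66T]: ω = 215.0827×72/66 = 234.6357 rpm, dir flips to −; running = −234.6357
Stage 4 [36T→21T]: ω = 234.6357×36/21 = 402.2326 rpm, dir flips to +; running = +402.2326
Stage 5 [49T→43T]: ω = 402.2326×49/43 = 458.3581 rpm, dir flips to −; running = −458.3581
Stage 6 [43T→59T]: ω = 458.3581×43/59 = 334.0576 rpm, dir flips to +; running = +334.0576

+334.0576 rpm (same as input, |ω| = 334.0576 rpm)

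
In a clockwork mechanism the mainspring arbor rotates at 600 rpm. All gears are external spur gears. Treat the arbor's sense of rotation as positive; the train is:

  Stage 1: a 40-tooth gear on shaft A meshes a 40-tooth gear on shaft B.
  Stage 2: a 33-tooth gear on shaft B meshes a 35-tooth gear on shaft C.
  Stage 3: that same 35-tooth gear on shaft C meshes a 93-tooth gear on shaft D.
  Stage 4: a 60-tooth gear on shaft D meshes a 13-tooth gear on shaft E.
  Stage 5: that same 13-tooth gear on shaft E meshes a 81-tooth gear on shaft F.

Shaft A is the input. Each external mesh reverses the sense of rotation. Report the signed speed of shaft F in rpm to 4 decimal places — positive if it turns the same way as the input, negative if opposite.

-157.7061 rpm (opposite to input, |ω| = 157.7061 rpm)

Stage 1 [40T→40T]: ω = 600.0000×40/40 = 600.0000 rpm, dir flips to −; running = −600.0000
Stage 2 [33T→35T]: ω = 600.0000×33/35 = 565.7143 rpm, dir flips to +; running = +565.7143
Stage 3 [35T→93T]: ω = 565.7143×35/93 = 212.9032 rpm, dir flips to −; running = −212.9032
Stage 4 [60T→13T]: ω = 212.9032×60/13 = 982.6303 rpm, dir flips to +; running = +982.6303
Stage 5 [13T→81T]: ω = 982.6303×13/81 = 157.7061 rpm, dir flips to −; running = −157.7061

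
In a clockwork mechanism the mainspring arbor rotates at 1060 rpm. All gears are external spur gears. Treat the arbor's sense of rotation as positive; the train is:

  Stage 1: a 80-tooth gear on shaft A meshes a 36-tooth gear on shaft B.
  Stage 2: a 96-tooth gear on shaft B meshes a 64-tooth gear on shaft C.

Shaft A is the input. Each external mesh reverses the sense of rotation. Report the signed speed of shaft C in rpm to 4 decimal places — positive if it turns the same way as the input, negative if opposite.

+3533.3333 rpm (same as input, |ω| = 3533.3333 rpm)

Stage 1 [80T→36T]: ω = 1060.0000×80/36 = 2355.5556 rpm, dir flips to −; running = −2355.5556
Stage 2 [96T→64T]: ω = 2355.5556×96/64 = 3533.3333 rpm, dir flips to +; running = +3533.3333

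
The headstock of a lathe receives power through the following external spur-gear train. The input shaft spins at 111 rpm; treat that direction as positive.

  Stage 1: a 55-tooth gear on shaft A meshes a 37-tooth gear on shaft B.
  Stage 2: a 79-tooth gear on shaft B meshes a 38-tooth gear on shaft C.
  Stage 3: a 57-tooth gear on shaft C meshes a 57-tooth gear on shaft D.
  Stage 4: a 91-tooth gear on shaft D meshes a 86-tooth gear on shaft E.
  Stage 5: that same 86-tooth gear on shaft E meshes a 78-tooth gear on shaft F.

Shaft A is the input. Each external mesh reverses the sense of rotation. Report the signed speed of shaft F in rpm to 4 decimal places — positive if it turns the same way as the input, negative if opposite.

-400.1974 rpm (opposite to input, |ω| = 400.1974 rpm)

Stage 1 [55T→37T]: ω = 111.0000×55/37 = 165.0000 rpm, dir flips to −; running = −165.0000
Stage 2 [79T→38T]: ω = 165.0000×79/38 = 343.0263 rpm, dir flips to +; running = +343.0263
Stage 3 [57T→57T]: ω = 343.0263×57/57 = 343.0263 rpm, dir flips to −; running = −343.0263
Stage 4 [91T→86T]: ω = 343.0263×91/86 = 362.9697 rpm, dir flips to +; running = +362.9697
Stage 5 [86T→78T]: ω = 362.9697×86/78 = 400.1974 rpm, dir flips to −; running = −400.1974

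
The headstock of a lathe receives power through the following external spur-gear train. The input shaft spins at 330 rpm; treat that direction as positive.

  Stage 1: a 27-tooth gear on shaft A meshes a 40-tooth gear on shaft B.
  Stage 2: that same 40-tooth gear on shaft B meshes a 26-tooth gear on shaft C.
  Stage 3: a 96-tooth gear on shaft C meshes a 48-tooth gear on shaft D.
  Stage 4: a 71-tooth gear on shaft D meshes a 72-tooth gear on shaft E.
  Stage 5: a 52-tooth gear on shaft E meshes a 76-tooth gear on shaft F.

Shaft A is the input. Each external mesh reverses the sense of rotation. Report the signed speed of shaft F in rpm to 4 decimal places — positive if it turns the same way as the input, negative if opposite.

Stage 1 [27T→40T]: ω = 330.0000×27/40 = 222.7500 rpm, dir flips to −; running = −222.7500
Stage 2 [40T→26T]: ω = 222.7500×40/26 = 342.6923 rpm, dir flips to +; running = +342.6923
Stage 3 [96T→48T]: ω = 342.6923×96/48 = 685.3846 rpm, dir flips to −; running = −685.3846
Stage 4 [71T→72T]: ω = 685.3846×71/72 = 675.8654 rpm, dir flips to +; running = +675.8654
Stage 5 [52T→76T]: ω = 675.8654×52/76 = 462.4342 rpm, dir flips to −; running = −462.4342

-462.4342 rpm (opposite to input, |ω| = 462.4342 rpm)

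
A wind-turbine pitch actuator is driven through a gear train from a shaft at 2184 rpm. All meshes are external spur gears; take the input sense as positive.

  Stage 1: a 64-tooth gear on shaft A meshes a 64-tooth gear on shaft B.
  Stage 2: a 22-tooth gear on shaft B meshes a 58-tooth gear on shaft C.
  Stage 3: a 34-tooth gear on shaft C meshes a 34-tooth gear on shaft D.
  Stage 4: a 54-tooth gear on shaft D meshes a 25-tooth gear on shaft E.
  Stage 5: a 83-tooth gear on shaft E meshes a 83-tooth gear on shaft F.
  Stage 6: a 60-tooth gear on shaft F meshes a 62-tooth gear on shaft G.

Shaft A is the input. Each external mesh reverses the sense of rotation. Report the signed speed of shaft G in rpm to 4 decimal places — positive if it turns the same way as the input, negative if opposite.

Stage 1 [64T→64T]: ω = 2184.0000×64/64 = 2184.0000 rpm, dir flips to −; running = −2184.0000
Stage 2 [22T→58T]: ω = 2184.0000×22/58 = 828.4138 rpm, dir flips to +; running = +828.4138
Stage 3 [34T→34T]: ω = 828.4138×34/34 = 828.4138 rpm, dir flips to −; running = −828.4138
Stage 4 [54T→25T]: ω = 828.4138×54/25 = 1789.3738 rpm, dir flips to +; running = +1789.3738
Stage 5 [83T→83T]: ω = 1789.3738×83/83 = 1789.3738 rpm, dir flips to −; running = −1789.3738
Stage 6 [60T→62T]: ω = 1789.3738×60/62 = 1731.6521 rpm, dir flips to +; running = +1731.6521

+1731.6521 rpm (same as input, |ω| = 1731.6521 rpm)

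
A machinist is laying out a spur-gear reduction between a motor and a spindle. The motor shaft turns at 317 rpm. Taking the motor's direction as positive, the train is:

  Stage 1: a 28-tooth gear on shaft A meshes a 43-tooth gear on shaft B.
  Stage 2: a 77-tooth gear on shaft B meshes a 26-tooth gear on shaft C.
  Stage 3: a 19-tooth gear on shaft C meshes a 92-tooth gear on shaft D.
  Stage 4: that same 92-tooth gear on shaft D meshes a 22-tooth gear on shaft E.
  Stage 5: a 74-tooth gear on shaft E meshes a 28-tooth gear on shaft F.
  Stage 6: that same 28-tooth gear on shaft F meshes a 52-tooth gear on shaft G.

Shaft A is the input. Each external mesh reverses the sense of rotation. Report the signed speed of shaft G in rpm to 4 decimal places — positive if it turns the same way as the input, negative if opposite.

Stage 1 [28T→43T]: ω = 317.0000×28/43 = 206.4186 rpm, dir flips to −; running = −206.4186
Stage 2 [77T→26T]: ω = 206.4186×77/26 = 611.3166 rpm, dir flips to +; running = +611.3166
Stage 3 [19T→92T]: ω = 611.3166×19/92 = 126.2502 rpm, dir flips to −; running = −126.2502
Stage 4 [92T→22T]: ω = 126.2502×92/22 = 527.9553 rpm, dir flips to +; running = +527.9553
Stage 5 [74T→28T]: ω = 527.9553×74/28 = 1395.3104 rpm, dir flips to −; running = −1395.3104
Stage 6 [28T→52T]: ω = 1395.3104×28/52 = 751.3210 rpm, dir flips to +; running = +751.3210

+751.3210 rpm (same as input, |ω| = 751.3210 rpm)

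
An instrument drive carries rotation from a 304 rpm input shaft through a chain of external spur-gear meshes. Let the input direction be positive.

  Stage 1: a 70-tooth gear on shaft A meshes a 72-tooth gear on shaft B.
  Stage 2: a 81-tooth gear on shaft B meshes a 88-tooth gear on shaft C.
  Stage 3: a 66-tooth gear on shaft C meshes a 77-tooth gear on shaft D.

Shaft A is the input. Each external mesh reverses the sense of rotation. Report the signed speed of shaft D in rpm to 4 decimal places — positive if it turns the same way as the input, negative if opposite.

Stage 1 [70T→72T]: ω = 304.0000×70/72 = 295.5556 rpm, dir flips to −; running = −295.5556
Stage 2 [81T→88T]: ω = 295.5556×81/88 = 272.0455 rpm, dir flips to +; running = +272.0455
Stage 3 [66T→77T]: ω = 272.0455×66/77 = 233.1818 rpm, dir flips to −; running = −233.1818

-233.1818 rpm (opposite to input, |ω| = 233.1818 rpm)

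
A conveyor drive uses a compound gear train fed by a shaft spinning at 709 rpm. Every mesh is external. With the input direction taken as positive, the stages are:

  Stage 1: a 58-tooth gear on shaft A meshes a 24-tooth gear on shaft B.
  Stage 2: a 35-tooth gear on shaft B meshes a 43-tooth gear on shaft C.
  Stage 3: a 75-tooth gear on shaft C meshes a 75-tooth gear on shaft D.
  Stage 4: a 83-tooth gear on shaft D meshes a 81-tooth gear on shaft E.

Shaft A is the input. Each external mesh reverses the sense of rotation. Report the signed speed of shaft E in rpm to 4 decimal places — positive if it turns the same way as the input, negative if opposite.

Stage 1 [58T→24T]: ω = 709.0000×58/24 = 1713.4167 rpm, dir flips to −; running = −1713.4167
Stage 2 [35T→43T]: ω = 1713.4167×35/43 = 1394.6415 rpm, dir flips to +; running = +1394.6415
Stage 3 [75T→75T]: ω = 1394.6415×75/75 = 1394.6415 rpm, dir flips to −; running = −1394.6415
Stage 4 [83T→81T]: ω = 1394.6415×83/81 = 1429.0771 rpm, dir flips to +; running = +1429.0771

+1429.0771 rpm (same as input, |ω| = 1429.0771 rpm)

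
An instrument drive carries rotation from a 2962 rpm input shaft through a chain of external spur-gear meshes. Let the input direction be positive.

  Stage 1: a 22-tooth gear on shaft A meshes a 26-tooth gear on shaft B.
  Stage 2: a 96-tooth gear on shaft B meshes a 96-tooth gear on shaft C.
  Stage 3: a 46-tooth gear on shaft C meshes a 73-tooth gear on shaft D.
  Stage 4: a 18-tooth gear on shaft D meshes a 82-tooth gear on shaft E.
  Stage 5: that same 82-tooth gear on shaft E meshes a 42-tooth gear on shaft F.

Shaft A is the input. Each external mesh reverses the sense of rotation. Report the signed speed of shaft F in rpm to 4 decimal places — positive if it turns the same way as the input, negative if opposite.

-676.8502 rpm (opposite to input, |ω| = 676.8502 rpm)

Stage 1 [22T→26T]: ω = 2962.0000×22/26 = 2506.3077 rpm, dir flips to −; running = −2506.3077
Stage 2 [96T→96T]: ω = 2506.3077×96/96 = 2506.3077 rpm, dir flips to +; running = +2506.3077
Stage 3 [46T→73T]: ω = 2506.3077×46/73 = 1579.3172 rpm, dir flips to −; running = −1579.3172
Stage 4 [18T→82T]: ω = 1579.3172×18/82 = 346.6794 rpm, dir flips to +; running = +346.6794
Stage 5 [82T→42T]: ω = 346.6794×82/42 = 676.8502 rpm, dir flips to −; running = −676.8502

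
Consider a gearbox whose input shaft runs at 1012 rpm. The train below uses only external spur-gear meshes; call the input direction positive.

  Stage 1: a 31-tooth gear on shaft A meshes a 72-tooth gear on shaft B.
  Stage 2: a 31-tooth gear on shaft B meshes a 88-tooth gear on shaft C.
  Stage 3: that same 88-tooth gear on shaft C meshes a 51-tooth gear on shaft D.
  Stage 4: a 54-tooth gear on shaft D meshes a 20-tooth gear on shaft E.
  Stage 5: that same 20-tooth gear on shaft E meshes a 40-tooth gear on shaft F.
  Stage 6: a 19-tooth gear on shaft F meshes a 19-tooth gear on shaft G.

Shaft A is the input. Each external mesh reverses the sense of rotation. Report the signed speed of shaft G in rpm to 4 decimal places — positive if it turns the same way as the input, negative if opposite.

Stage 1 [31T→72T]: ω = 1012.0000×31/72 = 435.7222 rpm, dir flips to −; running = −435.7222
Stage 2 [31T→88T]: ω = 435.7222×31/88 = 153.4931 rpm, dir flips to +; running = +153.4931
Stage 3 [88T→51T]: ω = 153.4931×88/51 = 264.8508 rpm, dir flips to −; running = −264.8508
Stage 4 [54T→20T]: ω = 264.8508×54/20 = 715.0971 rpm, dir flips to +; running = +715.0971
Stage 5 [20T→40T]: ω = 715.0971×20/40 = 357.5485 rpm, dir flips to −; running = −357.5485
Stage 6 [19T→19T]: ω = 357.5485×19/19 = 357.5485 rpm, dir flips to +; running = +357.5485

+357.5485 rpm (same as input, |ω| = 357.5485 rpm)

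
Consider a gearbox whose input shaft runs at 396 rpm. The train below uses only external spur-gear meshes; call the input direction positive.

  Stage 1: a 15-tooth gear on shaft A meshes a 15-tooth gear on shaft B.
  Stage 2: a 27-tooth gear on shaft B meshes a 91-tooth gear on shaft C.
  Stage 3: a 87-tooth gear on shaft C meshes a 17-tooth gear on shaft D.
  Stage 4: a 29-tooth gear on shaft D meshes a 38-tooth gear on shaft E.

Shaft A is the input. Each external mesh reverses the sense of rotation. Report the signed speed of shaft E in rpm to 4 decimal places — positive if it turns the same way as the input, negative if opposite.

+458.8833 rpm (same as input, |ω| = 458.8833 rpm)

Stage 1 [15T→15T]: ω = 396.0000×15/15 = 396.0000 rpm, dir flips to −; running = −396.0000
Stage 2 [27T→91T]: ω = 396.0000×27/91 = 117.4945 rpm, dir flips to +; running = +117.4945
Stage 3 [87T→17T]: ω = 117.4945×87/17 = 601.2954 rpm, dir flips to −; running = −601.2954
Stage 4 [29T→38T]: ω = 601.2954×29/38 = 458.8833 rpm, dir flips to +; running = +458.8833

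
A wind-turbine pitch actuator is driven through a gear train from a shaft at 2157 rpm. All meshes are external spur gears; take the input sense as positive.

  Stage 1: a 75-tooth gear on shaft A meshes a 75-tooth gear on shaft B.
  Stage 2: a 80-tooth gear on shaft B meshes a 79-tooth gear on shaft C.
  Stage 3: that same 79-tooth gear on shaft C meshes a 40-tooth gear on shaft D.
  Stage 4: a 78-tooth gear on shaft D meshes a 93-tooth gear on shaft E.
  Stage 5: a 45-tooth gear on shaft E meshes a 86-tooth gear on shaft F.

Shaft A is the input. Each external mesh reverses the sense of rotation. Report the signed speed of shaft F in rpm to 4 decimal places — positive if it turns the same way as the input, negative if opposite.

-1893.2408 rpm (opposite to input, |ω| = 1893.2408 rpm)

Stage 1 [75T→75T]: ω = 2157.0000×75/75 = 2157.0000 rpm, dir flips to −; running = −2157.0000
Stage 2 [80T→79T]: ω = 2157.0000×80/79 = 2184.3038 rpm, dir flips to +; running = +2184.3038
Stage 3 [79T→40T]: ω = 2184.3038×79/40 = 4314.0000 rpm, dir flips to −; running = −4314.0000
Stage 4 [78T→93T]: ω = 4314.0000×78/93 = 3618.1935 rpm, dir flips to +; running = +3618.1935
Stage 5 [45T→86T]: ω = 3618.1935×45/86 = 1893.2408 rpm, dir flips to −; running = −1893.2408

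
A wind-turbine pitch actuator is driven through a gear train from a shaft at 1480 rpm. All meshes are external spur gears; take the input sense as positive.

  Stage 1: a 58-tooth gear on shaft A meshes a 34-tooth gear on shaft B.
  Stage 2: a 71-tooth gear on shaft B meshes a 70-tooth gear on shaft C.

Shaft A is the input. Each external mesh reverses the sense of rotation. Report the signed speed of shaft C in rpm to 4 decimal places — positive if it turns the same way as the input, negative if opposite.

+2560.7731 rpm (same as input, |ω| = 2560.7731 rpm)

Stage 1 [58T→34T]: ω = 1480.0000×58/34 = 2524.7059 rpm, dir flips to −; running = −2524.7059
Stage 2 [71T→70T]: ω = 2524.7059×71/70 = 2560.7731 rpm, dir flips to +; running = +2560.7731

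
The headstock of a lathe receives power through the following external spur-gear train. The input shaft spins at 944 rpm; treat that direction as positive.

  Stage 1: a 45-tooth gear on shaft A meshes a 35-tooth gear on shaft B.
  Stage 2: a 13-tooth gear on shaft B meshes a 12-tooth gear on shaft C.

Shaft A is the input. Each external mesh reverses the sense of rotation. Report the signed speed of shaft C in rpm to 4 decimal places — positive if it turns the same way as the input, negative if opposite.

+1314.8571 rpm (same as input, |ω| = 1314.8571 rpm)

Stage 1 [45T→35T]: ω = 944.0000×45/35 = 1213.7143 rpm, dir flips to −; running = −1213.7143
Stage 2 [13T→12T]: ω = 1213.7143×13/12 = 1314.8571 rpm, dir flips to +; running = +1314.8571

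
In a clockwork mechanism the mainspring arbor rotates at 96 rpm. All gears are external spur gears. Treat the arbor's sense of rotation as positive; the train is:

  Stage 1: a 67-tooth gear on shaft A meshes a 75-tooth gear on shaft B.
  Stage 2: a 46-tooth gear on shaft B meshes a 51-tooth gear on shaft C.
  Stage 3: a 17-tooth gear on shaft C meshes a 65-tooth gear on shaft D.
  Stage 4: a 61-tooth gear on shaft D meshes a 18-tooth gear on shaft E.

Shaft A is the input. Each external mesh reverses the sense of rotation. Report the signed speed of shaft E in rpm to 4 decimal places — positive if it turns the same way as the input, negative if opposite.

Stage 1 [67T→75T]: ω = 96.0000×67/75 = 85.7600 rpm, dir flips to −; running = −85.7600
Stage 2 [46T→51T]: ω = 85.7600×46/51 = 77.3522 rpm, dir flips to +; running = +77.3522
Stage 3 [17T→65T]: ω = 77.3522×17/65 = 20.2306 rpm, dir flips to −; running = −20.2306
Stage 4 [61T→18T]: ω = 20.2306×61/18 = 68.5591 rpm, dir flips to +; running = +68.5591

+68.5591 rpm (same as input, |ω| = 68.5591 rpm)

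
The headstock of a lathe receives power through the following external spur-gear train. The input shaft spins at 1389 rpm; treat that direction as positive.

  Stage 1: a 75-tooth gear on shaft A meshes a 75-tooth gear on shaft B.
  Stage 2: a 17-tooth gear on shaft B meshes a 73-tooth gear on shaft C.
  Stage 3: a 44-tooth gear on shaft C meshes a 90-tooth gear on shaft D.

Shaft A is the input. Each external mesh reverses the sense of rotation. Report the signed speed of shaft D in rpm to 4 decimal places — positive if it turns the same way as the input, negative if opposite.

Stage 1 [75T→75T]: ω = 1389.0000×75/75 = 1389.0000 rpm, dir flips to −; running = −1389.0000
Stage 2 [17T→73T]: ω = 1389.0000×17/73 = 323.4658 rpm, dir flips to +; running = +323.4658
Stage 3 [44T→90T]: ω = 323.4658×44/90 = 158.1388 rpm, dir flips to −; running = −158.1388

-158.1388 rpm (opposite to input, |ω| = 158.1388 rpm)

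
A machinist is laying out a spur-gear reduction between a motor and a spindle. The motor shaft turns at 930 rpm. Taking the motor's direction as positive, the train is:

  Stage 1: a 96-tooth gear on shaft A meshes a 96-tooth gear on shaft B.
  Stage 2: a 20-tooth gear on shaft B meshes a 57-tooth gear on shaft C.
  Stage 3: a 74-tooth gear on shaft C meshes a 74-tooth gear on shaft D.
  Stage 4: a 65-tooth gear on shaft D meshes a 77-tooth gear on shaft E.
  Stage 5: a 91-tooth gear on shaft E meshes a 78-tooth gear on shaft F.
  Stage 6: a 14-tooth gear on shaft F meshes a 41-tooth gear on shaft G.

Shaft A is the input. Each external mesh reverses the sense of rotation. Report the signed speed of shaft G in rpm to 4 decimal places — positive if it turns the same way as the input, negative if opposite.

Stage 1 [96T→96T]: ω = 930.0000×96/96 = 930.0000 rpm, dir flips to −; running = −930.0000
Stage 2 [20T→57T]: ω = 930.0000×20/57 = 326.3158 rpm, dir flips to +; running = +326.3158
Stage 3 [74T→74T]: ω = 326.3158×74/74 = 326.3158 rpm, dir flips to −; running = −326.3158
Stage 4 [65T→77T]: ω = 326.3158×65/77 = 275.4614 rpm, dir flips to +; running = +275.4614
Stage 5 [91T→78T]: ω = 275.4614×91/78 = 321.3716 rpm, dir flips to −; running = −321.3716
Stage 6 [14T→41T]: ω = 321.3716×14/41 = 109.7366 rpm, dir flips to +; running = +109.7366

+109.7366 rpm (same as input, |ω| = 109.7366 rpm)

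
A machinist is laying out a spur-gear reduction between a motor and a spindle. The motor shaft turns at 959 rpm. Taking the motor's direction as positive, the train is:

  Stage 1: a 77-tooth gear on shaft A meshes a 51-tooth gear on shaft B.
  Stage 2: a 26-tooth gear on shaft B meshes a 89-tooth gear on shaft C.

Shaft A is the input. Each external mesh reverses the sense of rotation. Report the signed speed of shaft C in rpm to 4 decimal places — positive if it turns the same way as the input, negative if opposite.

Stage 1 [77T→51T]: ω = 959.0000×77/51 = 1447.9020 rpm, dir flips to −; running = −1447.9020
Stage 2 [26T→89T]: ω = 1447.9020×26/89 = 422.9826 rpm, dir flips to +; running = +422.9826

+422.9826 rpm (same as input, |ω| = 422.9826 rpm)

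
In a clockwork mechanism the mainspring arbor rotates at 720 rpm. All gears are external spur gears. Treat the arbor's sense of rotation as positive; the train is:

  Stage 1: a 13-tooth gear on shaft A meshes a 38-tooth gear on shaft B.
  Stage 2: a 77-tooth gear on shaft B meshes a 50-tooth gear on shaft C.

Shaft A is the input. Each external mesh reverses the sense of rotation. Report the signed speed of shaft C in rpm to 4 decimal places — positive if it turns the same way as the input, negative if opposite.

+379.3263 rpm (same as input, |ω| = 379.3263 rpm)

Stage 1 [13T→38T]: ω = 720.0000×13/38 = 246.3158 rpm, dir flips to −; running = −246.3158
Stage 2 [77T→50T]: ω = 246.3158×77/50 = 379.3263 rpm, dir flips to +; running = +379.3263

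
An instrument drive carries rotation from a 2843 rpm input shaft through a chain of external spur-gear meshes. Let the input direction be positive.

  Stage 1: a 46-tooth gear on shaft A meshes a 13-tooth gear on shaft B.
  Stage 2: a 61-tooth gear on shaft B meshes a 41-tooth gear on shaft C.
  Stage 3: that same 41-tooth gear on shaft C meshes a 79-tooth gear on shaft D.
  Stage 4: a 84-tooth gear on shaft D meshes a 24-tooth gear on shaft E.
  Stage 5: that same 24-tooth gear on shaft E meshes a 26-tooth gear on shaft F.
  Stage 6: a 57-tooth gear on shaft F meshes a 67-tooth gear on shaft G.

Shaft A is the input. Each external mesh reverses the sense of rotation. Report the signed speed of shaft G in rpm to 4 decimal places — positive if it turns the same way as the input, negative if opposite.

+21350.1079 rpm (same as input, |ω| = 21350.1079 rpm)

Stage 1 [46T→13T]: ω = 2843.0000×46/13 = 10059.8462 rpm, dir flips to −; running = −10059.8462
Stage 2 [61T→41T]: ω = 10059.8462×61/41 = 14967.0882 rpm, dir flips to +; running = +14967.0882
Stage 3 [41T→79T]: ω = 14967.0882×41/79 = 7767.7293 rpm, dir flips to −; running = −7767.7293
Stage 4 [84T→24T]: ω = 7767.7293×84/24 = 27187.0526 rpm, dir flips to +; running = +27187.0526
Stage 5 [24T→26T]: ω = 27187.0526×24/26 = 25095.7408 rpm, dir flips to −; running = −25095.7408
Stage 6 [57T→67T]: ω = 25095.7408×57/67 = 21350.1079 rpm, dir flips to +; running = +21350.1079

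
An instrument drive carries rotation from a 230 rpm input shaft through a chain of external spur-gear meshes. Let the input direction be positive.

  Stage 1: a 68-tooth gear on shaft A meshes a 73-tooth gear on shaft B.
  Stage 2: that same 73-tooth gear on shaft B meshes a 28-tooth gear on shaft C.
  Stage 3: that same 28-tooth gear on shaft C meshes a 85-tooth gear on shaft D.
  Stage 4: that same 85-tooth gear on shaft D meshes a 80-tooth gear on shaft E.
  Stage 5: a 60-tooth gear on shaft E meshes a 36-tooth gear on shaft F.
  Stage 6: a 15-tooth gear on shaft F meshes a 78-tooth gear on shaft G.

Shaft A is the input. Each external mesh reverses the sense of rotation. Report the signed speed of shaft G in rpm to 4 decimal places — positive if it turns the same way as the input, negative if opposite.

+62.6603 rpm (same as input, |ω| = 62.6603 rpm)

Stage 1 [68T→73T]: ω = 230.0000×68/73 = 214.2466 rpm, dir flips to −; running = −214.2466
Stage 2 [73T→28T]: ω = 214.2466×73/28 = 558.5714 rpm, dir flips to +; running = +558.5714
Stage 3 [28T→85T]: ω = 558.5714×28/85 = 184.0000 rpm, dir flips to −; running = −184.0000
Stage 4 [85T→80T]: ω = 184.0000×85/80 = 195.5000 rpm, dir flips to +; running = +195.5000
Stage 5 [60T→36T]: ω = 195.5000×60/36 = 325.8333 rpm, dir flips to −; running = −325.8333
Stage 6 [15T→78T]: ω = 325.8333×15/78 = 62.6603 rpm, dir flips to +; running = +62.6603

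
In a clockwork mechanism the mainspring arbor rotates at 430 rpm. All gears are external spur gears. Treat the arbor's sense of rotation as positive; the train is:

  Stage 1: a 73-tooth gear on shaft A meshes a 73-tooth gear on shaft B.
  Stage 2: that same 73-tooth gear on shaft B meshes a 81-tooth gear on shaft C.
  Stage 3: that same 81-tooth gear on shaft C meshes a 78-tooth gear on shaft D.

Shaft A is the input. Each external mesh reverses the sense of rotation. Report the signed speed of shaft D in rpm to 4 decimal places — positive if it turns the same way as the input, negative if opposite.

Stage 1 [73T→73T]: ω = 430.0000×73/73 = 430.0000 rpm, dir flips to −; running = −430.0000
Stage 2 [73T→81T]: ω = 430.0000×73/81 = 387.5309 rpm, dir flips to +; running = +387.5309
Stage 3 [81T→78T]: ω = 387.5309×81/78 = 402.4359 rpm, dir flips to −; running = −402.4359

-402.4359 rpm (opposite to input, |ω| = 402.4359 rpm)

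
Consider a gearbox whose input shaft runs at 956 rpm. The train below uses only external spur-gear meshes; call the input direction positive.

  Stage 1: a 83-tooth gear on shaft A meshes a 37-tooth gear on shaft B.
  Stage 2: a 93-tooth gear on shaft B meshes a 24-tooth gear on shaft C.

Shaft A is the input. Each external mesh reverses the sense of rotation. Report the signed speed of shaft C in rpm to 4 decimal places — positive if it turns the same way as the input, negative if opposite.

+8310.0946 rpm (same as input, |ω| = 8310.0946 rpm)

Stage 1 [83T→37T]: ω = 956.0000×83/37 = 2144.5405 rpm, dir flips to −; running = −2144.5405
Stage 2 [93T→24T]: ω = 2144.5405×93/24 = 8310.0946 rpm, dir flips to +; running = +8310.0946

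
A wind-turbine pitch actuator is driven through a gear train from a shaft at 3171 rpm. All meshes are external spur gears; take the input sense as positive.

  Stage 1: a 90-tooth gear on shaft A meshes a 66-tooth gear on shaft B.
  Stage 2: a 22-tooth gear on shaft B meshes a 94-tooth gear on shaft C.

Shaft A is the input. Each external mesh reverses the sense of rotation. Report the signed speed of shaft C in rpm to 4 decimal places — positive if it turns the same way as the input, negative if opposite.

Stage 1 [90T→66T]: ω = 3171.0000×90/66 = 4324.0909 rpm, dir flips to −; running = −4324.0909
Stage 2 [22T→94T]: ω = 4324.0909×22/94 = 1012.0213 rpm, dir flips to +; running = +1012.0213

+1012.0213 rpm (same as input, |ω| = 1012.0213 rpm)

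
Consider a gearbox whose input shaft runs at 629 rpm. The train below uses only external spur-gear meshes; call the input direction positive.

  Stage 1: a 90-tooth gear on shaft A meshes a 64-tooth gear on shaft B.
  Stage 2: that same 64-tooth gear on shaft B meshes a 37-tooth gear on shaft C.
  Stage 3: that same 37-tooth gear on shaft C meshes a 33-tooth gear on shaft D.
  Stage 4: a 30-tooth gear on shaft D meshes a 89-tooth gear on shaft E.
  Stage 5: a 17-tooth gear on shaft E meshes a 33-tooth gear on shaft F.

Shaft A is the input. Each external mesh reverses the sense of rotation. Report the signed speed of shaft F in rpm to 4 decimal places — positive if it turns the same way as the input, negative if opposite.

Stage 1 [90T→64T]: ω = 629.0000×90/64 = 884.5312 rpm, dir flips to −; running = −884.5312
Stage 2 [64T→37T]: ω = 884.5312×64/37 = 1530.0000 rpm, dir flips to +; running = +1530.0000
Stage 3 [37T→33T]: ω = 1530.0000×37/33 = 1715.4545 rpm, dir flips to −; running = −1715.4545
Stage 4 [30T→89T]: ω = 1715.4545×30/89 = 578.2431 rpm, dir flips to +; running = +578.2431
Stage 5 [17T→33T]: ω = 578.2431×17/33 = 297.8828 rpm, dir flips to −; running = −297.8828

-297.8828 rpm (opposite to input, |ω| = 297.8828 rpm)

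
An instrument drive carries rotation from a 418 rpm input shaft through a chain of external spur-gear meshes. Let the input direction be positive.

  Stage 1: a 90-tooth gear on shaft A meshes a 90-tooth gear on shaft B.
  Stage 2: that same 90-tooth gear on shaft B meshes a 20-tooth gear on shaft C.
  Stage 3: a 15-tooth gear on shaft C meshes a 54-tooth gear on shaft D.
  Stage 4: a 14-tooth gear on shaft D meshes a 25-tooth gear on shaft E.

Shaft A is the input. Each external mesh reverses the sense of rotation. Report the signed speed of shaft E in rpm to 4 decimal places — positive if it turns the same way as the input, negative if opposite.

+292.6000 rpm (same as input, |ω| = 292.6000 rpm)

Stage 1 [90T→90T]: ω = 418.0000×90/90 = 418.0000 rpm, dir flips to −; running = −418.0000
Stage 2 [90T→20T]: ω = 418.0000×90/20 = 1881.0000 rpm, dir flips to +; running = +1881.0000
Stage 3 [15T→54T]: ω = 1881.0000×15/54 = 522.5000 rpm, dir flips to −; running = −522.5000
Stage 4 [14T→25T]: ω = 522.5000×14/25 = 292.6000 rpm, dir flips to +; running = +292.6000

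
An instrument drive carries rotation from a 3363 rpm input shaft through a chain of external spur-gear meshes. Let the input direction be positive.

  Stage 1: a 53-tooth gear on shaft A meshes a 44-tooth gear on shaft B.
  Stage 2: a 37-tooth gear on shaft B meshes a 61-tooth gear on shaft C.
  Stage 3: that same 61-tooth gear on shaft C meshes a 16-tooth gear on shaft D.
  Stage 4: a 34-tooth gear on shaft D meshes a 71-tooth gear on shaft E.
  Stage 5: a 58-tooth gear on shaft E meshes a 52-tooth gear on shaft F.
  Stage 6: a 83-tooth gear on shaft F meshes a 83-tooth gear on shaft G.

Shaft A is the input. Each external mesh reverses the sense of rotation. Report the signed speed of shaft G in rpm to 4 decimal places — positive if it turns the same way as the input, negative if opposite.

Stage 1 [53T→44T]: ω = 3363.0000×53/44 = 4050.8864 rpm, dir flips to −; running = −4050.8864
Stage 2 [37T→61T]: ω = 4050.8864×37/61 = 2457.0950 rpm, dir flips to +; running = +2457.0950
Stage 3 [61T→16T]: ω = 2457.0950×61/16 = 9367.6747 rpm, dir flips to −; running = −9367.6747
Stage 4 [34T→71T]: ω = 9367.6747×34/71 = 4485.9287 rpm, dir flips to +; running = +4485.9287
Stage 5 [58T→52T]: ω = 4485.9287×58/52 = 5003.5359 rpm, dir flips to −; running = −5003.5359
Stage 6 [83T→83T]: ω = 5003.5359×83/83 = 5003.5359 rpm, dir flips to +; running = +5003.5359

+5003.5359 rpm (same as input, |ω| = 5003.5359 rpm)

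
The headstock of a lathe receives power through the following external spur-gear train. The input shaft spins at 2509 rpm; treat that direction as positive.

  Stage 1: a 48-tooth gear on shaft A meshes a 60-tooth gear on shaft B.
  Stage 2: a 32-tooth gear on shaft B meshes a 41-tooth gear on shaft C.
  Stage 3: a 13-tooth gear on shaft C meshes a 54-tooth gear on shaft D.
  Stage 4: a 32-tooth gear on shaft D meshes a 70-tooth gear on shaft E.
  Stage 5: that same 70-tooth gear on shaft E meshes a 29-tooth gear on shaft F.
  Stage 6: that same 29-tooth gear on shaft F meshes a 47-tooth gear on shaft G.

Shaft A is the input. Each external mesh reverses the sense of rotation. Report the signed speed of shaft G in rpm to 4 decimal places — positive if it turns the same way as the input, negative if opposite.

+256.7784 rpm (same as input, |ω| = 256.7784 rpm)

Stage 1 [48T→60T]: ω = 2509.0000×48/60 = 2007.2000 rpm, dir flips to −; running = −2007.2000
Stage 2 [32T→41T]: ω = 2007.2000×32/41 = 1566.5951 rpm, dir flips to +; running = +1566.5951
Stage 3 [13T→54T]: ω = 1566.5951×13/54 = 377.1433 rpm, dir flips to −; running = −377.1433
Stage 4 [32T→70T]: ω = 377.1433×32/70 = 172.4084 rpm, dir flips to +; running = +172.4084
Stage 5 [70T→29T]: ω = 172.4084×70/29 = 416.1581 rpm, dir flips to −; running = −416.1581
Stage 6 [29T→47T]: ω = 416.1581×29/47 = 256.7784 rpm, dir flips to +; running = +256.7784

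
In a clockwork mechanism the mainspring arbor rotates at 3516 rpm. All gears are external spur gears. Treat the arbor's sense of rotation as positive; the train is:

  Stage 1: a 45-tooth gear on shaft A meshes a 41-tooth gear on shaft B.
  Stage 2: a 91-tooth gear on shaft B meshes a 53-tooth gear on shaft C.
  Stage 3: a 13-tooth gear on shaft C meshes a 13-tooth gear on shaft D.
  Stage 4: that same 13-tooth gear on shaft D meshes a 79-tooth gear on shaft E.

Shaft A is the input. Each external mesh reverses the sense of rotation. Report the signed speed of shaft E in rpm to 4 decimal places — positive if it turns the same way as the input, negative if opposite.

+1090.3334 rpm (same as input, |ω| = 1090.3334 rpm)

Stage 1 [45T→41T]: ω = 3516.0000×45/41 = 3859.0244 rpm, dir flips to −; running = −3859.0244
Stage 2 [91T→53T]: ω = 3859.0244×91/53 = 6625.8721 rpm, dir flips to +; running = +6625.8721
Stage 3 [13T→13T]: ω = 6625.8721×13/13 = 6625.8721 rpm, dir flips to −; running = −6625.8721
Stage 4 [13T→79T]: ω = 6625.8721×13/79 = 1090.3334 rpm, dir flips to +; running = +1090.3334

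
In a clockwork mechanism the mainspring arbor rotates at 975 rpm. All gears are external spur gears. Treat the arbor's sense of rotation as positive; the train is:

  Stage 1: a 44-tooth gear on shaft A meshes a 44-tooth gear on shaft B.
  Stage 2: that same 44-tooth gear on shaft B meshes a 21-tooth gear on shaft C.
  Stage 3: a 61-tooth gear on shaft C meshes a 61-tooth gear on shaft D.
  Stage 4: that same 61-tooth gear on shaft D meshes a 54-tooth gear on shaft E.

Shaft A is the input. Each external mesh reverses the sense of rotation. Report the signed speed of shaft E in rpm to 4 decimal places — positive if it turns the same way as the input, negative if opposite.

+2307.6720 rpm (same as input, |ω| = 2307.6720 rpm)

Stage 1 [44T→44T]: ω = 975.0000×44/44 = 975.0000 rpm, dir flips to −; running = −975.0000
Stage 2 [44T→21T]: ω = 975.0000×44/21 = 2042.8571 rpm, dir flips to +; running = +2042.8571
Stage 3 [61T→61T]: ω = 2042.8571×61/61 = 2042.8571 rpm, dir flips to −; running = −2042.8571
Stage 4 [61T→54T]: ω = 2042.8571×61/54 = 2307.6720 rpm, dir flips to +; running = +2307.6720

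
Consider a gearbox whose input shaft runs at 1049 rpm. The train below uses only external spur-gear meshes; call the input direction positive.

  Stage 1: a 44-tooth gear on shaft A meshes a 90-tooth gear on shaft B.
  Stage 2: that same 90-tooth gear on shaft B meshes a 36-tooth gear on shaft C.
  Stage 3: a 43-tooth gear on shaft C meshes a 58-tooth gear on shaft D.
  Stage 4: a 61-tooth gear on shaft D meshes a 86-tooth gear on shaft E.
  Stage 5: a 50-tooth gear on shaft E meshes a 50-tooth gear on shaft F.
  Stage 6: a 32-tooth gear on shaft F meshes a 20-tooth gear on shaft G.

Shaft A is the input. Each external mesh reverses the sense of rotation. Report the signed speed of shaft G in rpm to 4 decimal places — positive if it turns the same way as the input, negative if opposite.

+1078.7418 rpm (same as input, |ω| = 1078.7418 rpm)

Stage 1 [44T→90T]: ω = 1049.0000×44/90 = 512.8444 rpm, dir flips to −; running = −512.8444
Stage 2 [90T→36T]: ω = 512.8444×90/36 = 1282.1111 rpm, dir flips to +; running = +1282.1111
Stage 3 [43T→58T]: ω = 1282.1111×43/58 = 950.5307 rpm, dir flips to −; running = −950.5307
Stage 4 [61T→86T]: ω = 950.5307×61/86 = 674.2136 rpm, dir flips to +; running = +674.2136
Stage 5 [50T→50T]: ω = 674.2136×50/50 = 674.2136 rpm, dir flips to −; running = −674.2136
Stage 6 [32T→20T]: ω = 674.2136×32/20 = 1078.7418 rpm, dir flips to +; running = +1078.7418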